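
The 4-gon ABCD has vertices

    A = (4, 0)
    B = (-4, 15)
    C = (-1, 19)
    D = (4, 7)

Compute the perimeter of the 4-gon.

|AB| = √((-8)² + (15)²) = √289 = 17
|BC| = √((3)² + (4)²) = √25 = 5
|CD| = √((5)² + (-12)²) = √169 = 13
|DA| = √((0)² + (-7)²) = √49 = 7
Perimeter = 17 + 5 + 13 + 7 = 42.

42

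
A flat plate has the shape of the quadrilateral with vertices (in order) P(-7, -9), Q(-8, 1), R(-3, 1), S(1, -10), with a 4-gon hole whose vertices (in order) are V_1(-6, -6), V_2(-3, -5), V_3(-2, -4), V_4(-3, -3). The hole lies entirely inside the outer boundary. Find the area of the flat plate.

63

Outer boundary:
P→Q: (-7)(1) − (-8)(-9) = -79
Q→R: (-8)(1) − (-3)(1) = -5
R→S: (-3)(-10) − (1)(1) = 29
S→P: (1)(-9) − (-7)(-10) = -79
Σ = -134
Area = |Σ|/2 = 67.
Hole:
Apply the shoelace formula: 2A = Σ (x_i·y_{i+1} − x_{i+1}·y_i), indices taken mod 4.
Σ = (12) + (2) + (-6) + (0) = 8
Area = |Σ|/2 = 4.
Net area = 67 − 4 = 63.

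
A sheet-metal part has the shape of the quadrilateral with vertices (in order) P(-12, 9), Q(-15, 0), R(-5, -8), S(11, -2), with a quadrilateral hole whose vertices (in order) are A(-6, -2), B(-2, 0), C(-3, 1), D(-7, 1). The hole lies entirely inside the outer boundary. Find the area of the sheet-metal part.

Outer boundary:
Apply the shoelace formula: 2A = Σ (x_i·y_{i+1} − x_{i+1}·y_i), indices taken mod 4.
Σ = (135) + (120) + (98) + (75) = 428
Area = |Σ|/2 = 214.
Hole:
Cross-terms: -4, -2, 4, 20  ⇒  Σ = 18
Area = |Σ|/2 = 9.
Net area = 214 − 9 = 205.

205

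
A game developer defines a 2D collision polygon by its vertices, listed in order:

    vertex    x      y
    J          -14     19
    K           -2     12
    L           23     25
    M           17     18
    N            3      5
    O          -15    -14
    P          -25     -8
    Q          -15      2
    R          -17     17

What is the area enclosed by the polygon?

554.5

Σ = (-130) + (-326) + (-11) + (31) + (33) + (-230) + (-170) + (-221) + (-85) = -1109
Area = |Σ|/2 = 554.5.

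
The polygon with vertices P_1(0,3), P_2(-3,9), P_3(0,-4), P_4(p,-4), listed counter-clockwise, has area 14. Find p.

Write out the shoelace sum; only the two edges meeting at P_4 involve p:
2·Area = [(0·(-4) − p·(-4)) + (p·3 − 0·(-4))] + 21
       = 7·p + 21 = 28
⇒ p = 1.

1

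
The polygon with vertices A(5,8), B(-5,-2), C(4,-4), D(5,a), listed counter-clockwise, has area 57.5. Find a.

Write out the shoelace sum; only the two edges meeting at D involve a:
2·Area = [(4·a − 5·(-4)) + (5·8 − 5·a)] + 58
       = -1·a + 118 = 115
⇒ a = 3.

3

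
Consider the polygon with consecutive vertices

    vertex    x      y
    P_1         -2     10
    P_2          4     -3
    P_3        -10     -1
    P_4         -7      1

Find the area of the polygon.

76.5

Σ = (-34) + (-34) + (-17) + (-68) = -153
Area = |Σ|/2 = 76.5.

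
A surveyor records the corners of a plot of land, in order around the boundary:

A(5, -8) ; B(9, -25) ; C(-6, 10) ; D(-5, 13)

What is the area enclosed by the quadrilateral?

Apply the shoelace formula: 2A = Σ (x_i·y_{i+1} − x_{i+1}·y_i), indices taken mod 4.
Σ = (-53) + (-60) + (-28) + (-25) = -166
Area = |Σ|/2 = 83.

83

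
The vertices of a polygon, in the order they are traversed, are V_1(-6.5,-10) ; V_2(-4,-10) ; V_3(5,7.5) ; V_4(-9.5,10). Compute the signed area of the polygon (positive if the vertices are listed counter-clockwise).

163.125

Apply Gauss's area formula: 2A = Σ (x_i·y_{i+1} − x_{i+1}·y_i), indices taken mod 4.
V_1→V_2: (-6.5)(-10) − (-4)(-10) = 25
V_2→V_3: (-4)(7.5) − (5)(-10) = 20
V_3→V_4: (5)(10) − (-9.5)(7.5) = 121.25
V_4→V_1: (-9.5)(-10) − (-6.5)(10) = 160
Σ = 326.25
Signed area = Σ/2 = 163.125 (positive ⇒ counter-clockwise traversal).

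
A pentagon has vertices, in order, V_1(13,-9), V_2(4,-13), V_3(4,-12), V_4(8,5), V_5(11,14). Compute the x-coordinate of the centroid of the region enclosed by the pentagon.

722/79

Apply the shoelace formula. First the cross-terms c_i = x_i·y_{i+1} − x_{i+1}·y_i:
  -133, 4, 116, 57, -281  ⇒  2A = -237, A = -118.5.
Then Σ (x_i + x_{i+1})·c_i = -6498, so x̄ = -6498 / (6·(-118.5)) = 722/79.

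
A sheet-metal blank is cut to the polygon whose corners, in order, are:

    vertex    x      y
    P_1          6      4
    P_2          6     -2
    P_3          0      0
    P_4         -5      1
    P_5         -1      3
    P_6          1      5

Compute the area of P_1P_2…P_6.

42

Apply the shoelace formula: 2A = Σ (x_i·y_{i+1} − x_{i+1}·y_i), indices taken mod 6.
Cross-terms: -36, 0, 0, -14, -8, -26  ⇒  Σ = -84
Area = |Σ|/2 = 42.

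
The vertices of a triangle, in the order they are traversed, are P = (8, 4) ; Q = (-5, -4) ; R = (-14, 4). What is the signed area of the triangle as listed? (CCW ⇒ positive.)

Cross-terms: -12, -76, -88  ⇒  Σ = -176
Signed area = Σ/2 = -88 (negative ⇒ clockwise traversal).

-88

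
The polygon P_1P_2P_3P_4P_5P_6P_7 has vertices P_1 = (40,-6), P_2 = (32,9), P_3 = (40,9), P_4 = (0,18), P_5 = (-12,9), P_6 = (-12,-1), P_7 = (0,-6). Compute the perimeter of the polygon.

|P_1P_2| = √((-8)² + (15)²) = √289 = 17
|P_2P_3| = √((8)² + (0)²) = √64 = 8
|P_3P_4| = √((-40)² + (9)²) = √1681 = 41
|P_4P_5| = √((-12)² + (-9)²) = √225 = 15
|P_5P_6| = √((0)² + (-10)²) = √100 = 10
|P_6P_7| = √((12)² + (-5)²) = √169 = 13
|P_7P_1| = √((40)² + (0)²) = √1600 = 40
Perimeter = 17 + 8 + 41 + 15 + 10 + 13 + 40 = 144.

144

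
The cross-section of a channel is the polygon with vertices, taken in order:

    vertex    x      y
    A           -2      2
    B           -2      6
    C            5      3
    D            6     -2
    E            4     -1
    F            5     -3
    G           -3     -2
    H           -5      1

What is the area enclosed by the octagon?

58.5

Apply the shoelace formula: 2A = Σ (x_i·y_{i+1} − x_{i+1}·y_i), indices taken mod 8.
Cross-terms: -8, -36, -28, 2, -7, -19, -13, -8  ⇒  Σ = -117
Area = |Σ|/2 = 58.5.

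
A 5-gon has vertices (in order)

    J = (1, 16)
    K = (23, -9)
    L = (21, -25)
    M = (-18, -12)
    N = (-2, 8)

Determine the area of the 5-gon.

Σ = (-377) + (-386) + (-702) + (-168) + (-40) = -1673
Area = |Σ|/2 = 836.5.

836.5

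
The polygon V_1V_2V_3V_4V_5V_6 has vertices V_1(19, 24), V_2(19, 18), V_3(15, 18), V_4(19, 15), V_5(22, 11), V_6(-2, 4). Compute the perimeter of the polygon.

|V_1V_2| = √((0)² + (-6)²) = √36 = 6
|V_2V_3| = √((-4)² + (0)²) = √16 = 4
|V_3V_4| = √((4)² + (-3)²) = √25 = 5
|V_4V_5| = √((3)² + (-4)²) = √25 = 5
|V_5V_6| = √((-24)² + (-7)²) = √625 = 25
|V_6V_1| = √((21)² + (20)²) = √841 = 29
Perimeter = 6 + 4 + 5 + 5 + 25 + 29 = 74.

74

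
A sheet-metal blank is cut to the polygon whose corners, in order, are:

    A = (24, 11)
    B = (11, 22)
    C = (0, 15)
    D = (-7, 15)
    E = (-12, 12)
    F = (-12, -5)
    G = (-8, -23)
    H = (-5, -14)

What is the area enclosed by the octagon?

Apply the surveyor's formula: 2A = Σ (x_i·y_{i+1} − x_{i+1}·y_i), indices taken mod 8.
A→B: (24)(22) − (11)(11) = 407
B→C: (11)(15) − (0)(22) = 165
C→D: (0)(15) − (-7)(15) = 105
D→E: (-7)(12) − (-12)(15) = 96
E→F: (-12)(-5) − (-12)(12) = 204
F→G: (-12)(-23) − (-8)(-5) = 236
G→H: (-8)(-14) − (-5)(-23) = -3
H→A: (-5)(11) − (24)(-14) = 281
Σ = 1491
Area = |Σ|/2 = 745.5.

745.5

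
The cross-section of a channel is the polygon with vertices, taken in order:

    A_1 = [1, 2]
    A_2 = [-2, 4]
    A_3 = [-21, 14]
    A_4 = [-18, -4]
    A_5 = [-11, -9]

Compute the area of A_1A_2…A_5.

252.5

Apply the surveyor's formula: 2A = Σ (x_i·y_{i+1} − x_{i+1}·y_i), indices taken mod 5.
Σ = (8) + (56) + (336) + (118) + (-13) = 505
Area = |Σ|/2 = 252.5.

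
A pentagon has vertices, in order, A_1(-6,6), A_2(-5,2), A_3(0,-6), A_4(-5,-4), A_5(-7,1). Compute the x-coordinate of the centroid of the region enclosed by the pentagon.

-74/17

Apply Gauss's area formula. First the cross-terms c_i = x_i·y_{i+1} − x_{i+1}·y_i:
  18, 30, -30, -33, -36  ⇒  2A = -51, A = -25.5.
Then Σ (x_i + x_{i+1})·c_i = 666, so x̄ = 666 / (6·(-25.5)) = -74/17.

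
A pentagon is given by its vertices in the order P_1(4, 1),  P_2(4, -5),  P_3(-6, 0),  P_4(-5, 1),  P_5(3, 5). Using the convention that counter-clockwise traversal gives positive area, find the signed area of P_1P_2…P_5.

Apply the surveyor's formula: 2A = Σ (x_i·y_{i+1} − x_{i+1}·y_i), indices taken mod 5.
Σ = (-24) + (-30) + (-6) + (-28) + (-17) = -105
Signed area = Σ/2 = -52.5 (negative ⇒ clockwise traversal).

-52.5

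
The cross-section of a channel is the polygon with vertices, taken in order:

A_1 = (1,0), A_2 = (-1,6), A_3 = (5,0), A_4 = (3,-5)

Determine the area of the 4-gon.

22

Cross-terms: 6, -30, -25, 5  ⇒  Σ = -44
Area = |Σ|/2 = 22.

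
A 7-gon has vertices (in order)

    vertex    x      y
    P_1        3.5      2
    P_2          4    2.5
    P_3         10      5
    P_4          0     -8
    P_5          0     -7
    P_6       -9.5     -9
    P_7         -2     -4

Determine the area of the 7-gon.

Apply the surveyor's formula: 2A = Σ (x_i·y_{i+1} − x_{i+1}·y_i), indices taken mod 7.
Σ = (0.75) + (-5) + (-80) + (0) + (-66.5) + (20) + (10) = -120.75
Area = |Σ|/2 = 60.375.

60.375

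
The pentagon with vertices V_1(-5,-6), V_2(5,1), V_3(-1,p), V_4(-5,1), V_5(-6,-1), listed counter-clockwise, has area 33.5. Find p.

0

The doubled signed area Σ (x_i y_{i+1} − x_{i+1} y_i) is linear in p.
With p=0 it equals 67; the coefficient of p is 10 (from the two edges through V_3).
So 10·p + 67 = 2·33.5 = 67 ⇒ p = 0.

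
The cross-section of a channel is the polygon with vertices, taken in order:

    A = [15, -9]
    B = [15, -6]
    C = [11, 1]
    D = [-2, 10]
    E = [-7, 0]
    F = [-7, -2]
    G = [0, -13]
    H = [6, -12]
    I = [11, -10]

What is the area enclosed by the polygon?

Apply Gauss's area formula: 2A = Σ (x_i·y_{i+1} − x_{i+1}·y_i), indices taken mod 9.
Σ = (45) + (81) + (112) + (70) + (14) + (91) + (78) + (72) + (51) = 614
Area = |Σ|/2 = 307.

307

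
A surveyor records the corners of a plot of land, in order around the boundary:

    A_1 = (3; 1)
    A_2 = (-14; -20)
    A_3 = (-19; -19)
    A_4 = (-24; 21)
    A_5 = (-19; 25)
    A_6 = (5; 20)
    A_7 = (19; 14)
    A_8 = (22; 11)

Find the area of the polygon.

1070.5

Apply the shoelace formula: 2A = Σ (x_i·y_{i+1} − x_{i+1}·y_i), indices taken mod 8.
Σ = (-46) + (-114) + (-855) + (-201) + (-505) + (-310) + (-99) + (-11) = -2141
Area = |Σ|/2 = 1070.5.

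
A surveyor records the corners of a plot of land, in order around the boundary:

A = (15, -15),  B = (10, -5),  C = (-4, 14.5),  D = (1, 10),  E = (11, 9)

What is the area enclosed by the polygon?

Apply Gauss's area formula: 2A = Σ (x_i·y_{i+1} − x_{i+1}·y_i), indices taken mod 5.
Σ = (75) + (125) + (-54.5) + (-101) + (-300) = -255.5
Area = |Σ|/2 = 127.75.

127.75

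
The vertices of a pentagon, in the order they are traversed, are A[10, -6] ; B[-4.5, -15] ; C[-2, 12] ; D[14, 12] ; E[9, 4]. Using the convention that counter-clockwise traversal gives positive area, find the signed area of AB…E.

-299.5

Apply the shoelace formula: 2A = Σ (x_i·y_{i+1} − x_{i+1}·y_i), indices taken mod 5.
Cross-terms: -177, -84, -192, -52, -94  ⇒  Σ = -599
Signed area = Σ/2 = -299.5 (negative ⇒ clockwise traversal).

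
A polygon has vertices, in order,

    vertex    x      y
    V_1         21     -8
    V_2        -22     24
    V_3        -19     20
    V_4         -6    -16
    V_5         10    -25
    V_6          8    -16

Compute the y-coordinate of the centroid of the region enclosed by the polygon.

Apply the shoelace formula. First the cross-terms c_i = x_i·y_{i+1} − x_{i+1}·y_i:
  328, 16, 424, 310, 40, 272  ⇒  2A = 1390, A = 695.
Then Σ (y_i + y_{i+1})·c_i = -13230, so ȳ = -13230 / (6·695) = -441/139.

-441/139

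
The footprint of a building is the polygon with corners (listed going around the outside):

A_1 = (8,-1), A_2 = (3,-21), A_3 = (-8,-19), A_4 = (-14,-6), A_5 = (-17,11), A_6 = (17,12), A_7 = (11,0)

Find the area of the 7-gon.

699

Apply the shoelace formula: 2A = Σ (x_i·y_{i+1} − x_{i+1}·y_i), indices taken mod 7.
Cross-terms: -165, -225, -218, -256, -391, -132, -11  ⇒  Σ = -1398
Area = |Σ|/2 = 699.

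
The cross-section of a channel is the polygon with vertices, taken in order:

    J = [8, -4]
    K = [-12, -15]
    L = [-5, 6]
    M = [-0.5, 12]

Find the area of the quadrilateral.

233

Apply the surveyor's formula: 2A = Σ (x_i·y_{i+1} − x_{i+1}·y_i), indices taken mod 4.
Σ = (-168) + (-147) + (-57) + (-94) = -466
Area = |Σ|/2 = 233.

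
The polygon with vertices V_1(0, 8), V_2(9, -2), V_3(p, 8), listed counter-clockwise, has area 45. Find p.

The doubled signed area Σ (x_i y_{i+1} − x_{i+1} y_i) is linear in p.
With p=0 it equals 0; the coefficient of p is 10 (from the two edges through V_3).
So 10·p + 0 = 2·45 = 90 ⇒ p = 9.

9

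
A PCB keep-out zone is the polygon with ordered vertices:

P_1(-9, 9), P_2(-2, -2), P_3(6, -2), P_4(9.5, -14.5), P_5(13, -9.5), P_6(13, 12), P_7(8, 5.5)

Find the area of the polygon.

Apply the shoelace formula: 2A = Σ (x_i·y_{i+1} − x_{i+1}·y_i), indices taken mod 7.
Σ = (36) + (16) + (-68) + (98.25) + (279.5) + (-24.5) + (121.5) = 458.75
Area = |Σ|/2 = 229.375.

229.375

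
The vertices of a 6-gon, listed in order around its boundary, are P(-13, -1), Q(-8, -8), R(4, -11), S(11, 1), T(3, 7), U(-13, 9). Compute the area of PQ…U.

331.5

Apply the surveyor's formula: 2A = Σ (x_i·y_{i+1} − x_{i+1}·y_i), indices taken mod 6.
Σ = (96) + (120) + (125) + (74) + (118) + (130) = 663
Area = |Σ|/2 = 331.5.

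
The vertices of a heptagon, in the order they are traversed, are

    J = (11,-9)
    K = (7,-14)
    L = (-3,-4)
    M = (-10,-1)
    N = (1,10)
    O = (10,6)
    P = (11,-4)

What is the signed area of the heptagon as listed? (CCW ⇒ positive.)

Apply the shoelace (surveyor's) formula: 2A = Σ (x_i·y_{i+1} − x_{i+1}·y_i), indices taken mod 7.
Σ = (-91) + (-70) + (-37) + (-99) + (-94) + (-106) + (-55) = -552
Signed area = Σ/2 = -276 (negative ⇒ clockwise traversal).

-276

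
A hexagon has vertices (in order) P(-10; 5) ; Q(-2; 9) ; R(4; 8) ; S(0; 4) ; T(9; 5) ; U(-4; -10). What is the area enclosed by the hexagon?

171

Apply Gauss's area formula: 2A = Σ (x_i·y_{i+1} − x_{i+1}·y_i), indices taken mod 6.
Σ = (-80) + (-52) + (16) + (-36) + (-70) + (-120) = -342
Area = |Σ|/2 = 171.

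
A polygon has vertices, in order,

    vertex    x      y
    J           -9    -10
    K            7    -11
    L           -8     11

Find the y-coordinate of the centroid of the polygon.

-10/3

Apply the surveyor's formula. First the cross-terms c_i = x_i·y_{i+1} − x_{i+1}·y_i:
  169, -11, 179  ⇒  2A = 337, A = 168.5.
Then Σ (y_i + y_{i+1})·c_i = -3370, so ȳ = -3370 / (6·168.5) = -10/3.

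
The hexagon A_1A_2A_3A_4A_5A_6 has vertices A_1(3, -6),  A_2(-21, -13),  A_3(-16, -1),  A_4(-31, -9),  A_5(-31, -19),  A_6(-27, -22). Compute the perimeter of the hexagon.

104

|A_1A_2| = √((-24)² + (-7)²) = √625 = 25
|A_2A_3| = √((5)² + (12)²) = √169 = 13
|A_3A_4| = √((-15)² + (-8)²) = √289 = 17
|A_4A_5| = √((0)² + (-10)²) = √100 = 10
|A_5A_6| = √((4)² + (-3)²) = √25 = 5
|A_6A_1| = √((30)² + (16)²) = √1156 = 34
Perimeter = 25 + 13 + 17 + 10 + 5 + 34 = 104.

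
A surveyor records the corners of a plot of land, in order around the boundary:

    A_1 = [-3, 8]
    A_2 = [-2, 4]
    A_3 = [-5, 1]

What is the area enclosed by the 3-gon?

7.5

Σ = (4) + (18) + (-37) = -15
Area = |Σ|/2 = 7.5.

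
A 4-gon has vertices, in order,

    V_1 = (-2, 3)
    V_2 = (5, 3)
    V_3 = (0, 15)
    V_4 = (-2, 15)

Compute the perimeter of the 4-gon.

34

|V_1V_2| = √((7)² + (0)²) = √49 = 7
|V_2V_3| = √((-5)² + (12)²) = √169 = 13
|V_3V_4| = √((-2)² + (0)²) = √4 = 2
|V_4V_1| = √((0)² + (-12)²) = √144 = 12
Perimeter = 7 + 13 + 2 + 12 = 34.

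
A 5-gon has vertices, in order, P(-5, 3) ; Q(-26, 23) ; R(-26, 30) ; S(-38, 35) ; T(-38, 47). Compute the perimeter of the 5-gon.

|PQ| = √((-21)² + (20)²) = √841 = 29
|QR| = √((0)² + (7)²) = √49 = 7
|RS| = √((-12)² + (5)²) = √169 = 13
|ST| = √((0)² + (12)²) = √144 = 12
|TP| = √((33)² + (-44)²) = √3025 = 55
Perimeter = 29 + 7 + 13 + 12 + 55 = 116.

116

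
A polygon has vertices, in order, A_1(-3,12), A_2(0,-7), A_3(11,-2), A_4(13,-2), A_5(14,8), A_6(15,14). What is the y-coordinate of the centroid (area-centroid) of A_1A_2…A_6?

Apply the shoelace formula. First the cross-terms c_i = x_i·y_{i+1} − x_{i+1}·y_i:
  21, 77, 4, 132, 76, 222  ⇒  2A = 532, A = 266.
Then Σ (y_i + y_{i+1})·c_i = 7632, so ȳ = 7632 / (6·266) = 636/133.

636/133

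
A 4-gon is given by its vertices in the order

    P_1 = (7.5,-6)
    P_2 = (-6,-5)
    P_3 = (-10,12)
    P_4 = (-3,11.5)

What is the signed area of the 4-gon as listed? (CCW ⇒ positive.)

Σ = (-73.5) + (-122) + (-79) + (-68.25) = -342.75
Signed area = Σ/2 = -171.375 (negative ⇒ clockwise traversal).

-171.375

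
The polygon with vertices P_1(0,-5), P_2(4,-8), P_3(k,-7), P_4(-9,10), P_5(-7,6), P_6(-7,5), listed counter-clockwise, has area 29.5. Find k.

4

The doubled signed area Σ (x_i y_{i+1} − x_{i+1} y_i) is linear in k.
With k=0 it equals -13; the coefficient of k is 18 (from the two edges through P_3).
So 18·k + -13 = 2·29.5 = 59 ⇒ k = 4.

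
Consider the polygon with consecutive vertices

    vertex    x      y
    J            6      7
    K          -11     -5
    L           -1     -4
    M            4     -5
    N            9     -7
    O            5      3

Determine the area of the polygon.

101.5

Apply Gauss's area formula: 2A = Σ (x_i·y_{i+1} − x_{i+1}·y_i), indices taken mod 6.
J→K: (6)(-5) − (-11)(7) = 47
K→L: (-11)(-4) − (-1)(-5) = 39
L→M: (-1)(-5) − (4)(-4) = 21
M→N: (4)(-7) − (9)(-5) = 17
N→O: (9)(3) − (5)(-7) = 62
O→J: (5)(7) − (6)(3) = 17
Σ = 203
Area = |Σ|/2 = 101.5.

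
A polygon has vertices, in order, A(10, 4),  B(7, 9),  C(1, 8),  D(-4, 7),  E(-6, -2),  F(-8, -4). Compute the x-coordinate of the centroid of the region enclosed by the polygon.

Apply Gauss's area formula. First the cross-terms c_i = x_i·y_{i+1} − x_{i+1}·y_i:
  62, 47, 39, 50, 8, 8  ⇒  2A = 214, A = 107.
Then Σ (x_i + x_{i+1})·c_i = 717, so x̄ = 717 / (6·107) = 239/214.

239/214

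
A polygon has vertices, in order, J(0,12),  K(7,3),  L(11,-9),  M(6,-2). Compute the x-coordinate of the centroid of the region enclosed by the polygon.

335/57

Apply the shoelace (surveyor's) formula. First the cross-terms c_i = x_i·y_{i+1} − x_{i+1}·y_i:
  -84, -96, 32, 72  ⇒  2A = -76, A = -38.
Then Σ (x_i + x_{i+1})·c_i = -1340, so x̄ = -1340 / (6·(-38)) = 335/57.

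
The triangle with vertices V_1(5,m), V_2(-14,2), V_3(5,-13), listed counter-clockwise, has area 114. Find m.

-1

Write out the shoelace sum; only the two edges meeting at V_1 involve m:
2·Area = [(5·m − 5·(-13)) + (5·2 − (-14)·m)] + 172
       = 19·m + 247 = 228
⇒ m = -1.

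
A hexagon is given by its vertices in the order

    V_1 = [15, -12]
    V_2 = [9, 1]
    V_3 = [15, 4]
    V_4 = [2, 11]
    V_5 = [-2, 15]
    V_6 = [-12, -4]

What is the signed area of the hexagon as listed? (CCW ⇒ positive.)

Apply the shoelace formula: 2A = Σ (x_i·y_{i+1} − x_{i+1}·y_i), indices taken mod 6.
Cross-terms: 123, 21, 157, 52, 188, 204  ⇒  Σ = 745
Signed area = Σ/2 = 372.5 (positive ⇒ counter-clockwise traversal).

372.5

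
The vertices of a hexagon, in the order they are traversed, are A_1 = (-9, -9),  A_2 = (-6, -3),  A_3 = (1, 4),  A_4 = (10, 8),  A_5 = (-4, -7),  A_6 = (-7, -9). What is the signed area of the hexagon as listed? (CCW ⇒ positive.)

-74.5

Apply the shoelace formula: 2A = Σ (x_i·y_{i+1} − x_{i+1}·y_i), indices taken mod 6.
Σ = (-27) + (-21) + (-32) + (-38) + (-13) + (-18) = -149
Signed area = Σ/2 = -74.5 (negative ⇒ clockwise traversal).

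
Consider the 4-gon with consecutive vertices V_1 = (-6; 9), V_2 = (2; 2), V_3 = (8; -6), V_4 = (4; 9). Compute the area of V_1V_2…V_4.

64

Σ = (-30) + (-28) + (96) + (90) = 128
Area = |Σ|/2 = 64.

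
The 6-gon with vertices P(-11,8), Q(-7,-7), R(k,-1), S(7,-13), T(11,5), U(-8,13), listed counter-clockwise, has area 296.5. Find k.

-1

Write out the shoelace sum; only the two edges meeting at R involve k:
2·Area = [((-7)·(-1) − k·(-7)) + (k·(-13) − 7·(-1))] + 573
       = -6·k + 587 = 593
⇒ k = -1.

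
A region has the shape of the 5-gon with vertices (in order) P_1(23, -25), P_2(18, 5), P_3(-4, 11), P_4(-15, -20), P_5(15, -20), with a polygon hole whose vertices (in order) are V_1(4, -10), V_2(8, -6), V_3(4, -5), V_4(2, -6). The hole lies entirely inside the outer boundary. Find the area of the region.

841.5

Outer boundary:
Apply the shoelace (surveyor's) formula: 2A = Σ (x_i·y_{i+1} − x_{i+1}·y_i), indices taken mod 5.
Cross-terms: 565, 218, 245, 600, 85  ⇒  Σ = 1713
Area = |Σ|/2 = 856.5.
Hole:
Apply the shoelace (surveyor's) formula: 2A = Σ (x_i·y_{i+1} − x_{i+1}·y_i), indices taken mod 4.
Cross-terms: 56, -16, -14, 4  ⇒  Σ = 30
Area = |Σ|/2 = 15.
Net area = 856.5 − 15 = 841.5.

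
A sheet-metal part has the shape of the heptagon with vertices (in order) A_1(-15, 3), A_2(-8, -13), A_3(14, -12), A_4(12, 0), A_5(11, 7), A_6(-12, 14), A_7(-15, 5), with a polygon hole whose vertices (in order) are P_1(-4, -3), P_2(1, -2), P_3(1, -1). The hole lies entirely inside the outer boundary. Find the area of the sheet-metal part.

569

Outer boundary:
Apply the shoelace (surveyor's) formula: 2A = Σ (x_i·y_{i+1} − x_{i+1}·y_i), indices taken mod 7.
Σ = (219) + (278) + (144) + (84) + (238) + (150) + (30) = 1143
Area = |Σ|/2 = 571.5.
Hole:
Apply the shoelace formula: 2A = Σ (x_i·y_{i+1} − x_{i+1}·y_i), indices taken mod 3.
Σ = (11) + (1) + (-7) = 5
Area = |Σ|/2 = 2.5.
Net area = 571.5 − 2.5 = 569.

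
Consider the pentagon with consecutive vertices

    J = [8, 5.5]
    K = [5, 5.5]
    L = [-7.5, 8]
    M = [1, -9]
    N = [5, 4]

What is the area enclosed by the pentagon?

Apply the shoelace formula: 2A = Σ (x_i·y_{i+1} − x_{i+1}·y_i), indices taken mod 5.
J→K: (8)(5.5) − (5)(5.5) = 16.5
K→L: (5)(8) − (-7.5)(5.5) = 81.25
L→M: (-7.5)(-9) − (1)(8) = 59.5
M→N: (1)(4) − (5)(-9) = 49
N→J: (5)(5.5) − (8)(4) = -4.5
Σ = 201.75
Area = |Σ|/2 = 100.875.

100.875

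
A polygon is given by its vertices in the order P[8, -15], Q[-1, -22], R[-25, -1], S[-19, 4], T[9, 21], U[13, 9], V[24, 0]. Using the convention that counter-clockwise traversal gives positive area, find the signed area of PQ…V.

-1031

Apply the shoelace formula: 2A = Σ (x_i·y_{i+1} − x_{i+1}·y_i), indices taken mod 7.
Σ = (-191) + (-549) + (-119) + (-435) + (-192) + (-216) + (-360) = -2062
Signed area = Σ/2 = -1031 (negative ⇒ clockwise traversal).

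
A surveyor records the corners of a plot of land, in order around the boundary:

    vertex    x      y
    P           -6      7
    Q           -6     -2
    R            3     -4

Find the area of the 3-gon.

Apply the shoelace (surveyor's) formula: 2A = Σ (x_i·y_{i+1} − x_{i+1}·y_i), indices taken mod 3.
P→Q: (-6)(-2) − (-6)(7) = 54
Q→R: (-6)(-4) − (3)(-2) = 30
R→P: (3)(7) − (-6)(-4) = -3
Σ = 81
Area = |Σ|/2 = 40.5.

40.5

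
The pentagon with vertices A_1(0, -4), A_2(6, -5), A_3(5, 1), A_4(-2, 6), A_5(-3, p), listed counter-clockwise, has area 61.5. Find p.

-3

Write out the shoelace sum; only the two edges meeting at A_5 involve p:
2·Area = [((-2)·p − (-3)·6) + ((-3)·(-4) − 0·p)] + 87
       = -2·p + 117 = 123
⇒ p = -3.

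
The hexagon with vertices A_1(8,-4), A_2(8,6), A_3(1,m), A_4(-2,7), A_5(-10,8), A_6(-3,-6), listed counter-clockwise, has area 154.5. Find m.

The doubled signed area Σ (x_i y_{i+1} − x_{i+1} y_i) is linear in m.
With m=0 it equals 279; the coefficient of m is 10 (from the two edges through A_3).
So 10·m + 279 = 2·154.5 = 309 ⇒ m = 3.

3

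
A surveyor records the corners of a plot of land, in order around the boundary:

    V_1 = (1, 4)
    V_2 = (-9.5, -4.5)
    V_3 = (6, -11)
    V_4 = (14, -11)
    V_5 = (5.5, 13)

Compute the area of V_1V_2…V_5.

Apply Gauss's area formula: 2A = Σ (x_i·y_{i+1} − x_{i+1}·y_i), indices taken mod 5.
Cross-terms: 33.5, 131.5, 88, 242.5, 9  ⇒  Σ = 504.5
Area = |Σ|/2 = 252.25.

252.25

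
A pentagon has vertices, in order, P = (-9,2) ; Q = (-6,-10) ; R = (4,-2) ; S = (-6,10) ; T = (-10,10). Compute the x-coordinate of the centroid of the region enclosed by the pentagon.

Apply the shoelace formula. First the cross-terms c_i = x_i·y_{i+1} − x_{i+1}·y_i:
  102, 52, 28, 40, 70  ⇒  2A = 292, A = 146.
Then Σ (x_i + x_{i+1})·c_i = -3660, so x̄ = -3660 / (6·146) = -305/73.

-305/73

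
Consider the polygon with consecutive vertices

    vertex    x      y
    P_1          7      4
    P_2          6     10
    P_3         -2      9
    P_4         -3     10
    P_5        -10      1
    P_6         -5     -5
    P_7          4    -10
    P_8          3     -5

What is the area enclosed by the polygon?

203

Σ = (46) + (74) + (7) + (97) + (55) + (70) + (10) + (47) = 406
Area = |Σ|/2 = 203.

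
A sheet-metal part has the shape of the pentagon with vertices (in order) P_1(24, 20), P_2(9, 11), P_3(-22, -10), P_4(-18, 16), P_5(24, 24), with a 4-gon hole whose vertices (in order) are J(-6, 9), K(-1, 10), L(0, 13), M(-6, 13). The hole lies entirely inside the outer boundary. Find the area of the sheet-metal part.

585

Outer boundary:
Apply the shoelace (surveyor's) formula: 2A = Σ (x_i·y_{i+1} − x_{i+1}·y_i), indices taken mod 5.
Σ = (84) + (152) + (-532) + (-816) + (-96) = -1208
Area = |Σ|/2 = 604.
Hole:
J→K: (-6)(10) − (-1)(9) = -51
K→L: (-1)(13) − (0)(10) = -13
L→M: (0)(13) − (-6)(13) = 78
M→J: (-6)(9) − (-6)(13) = 24
Σ = 38
Area = |Σ|/2 = 19.
Net area = 604 − 19 = 585.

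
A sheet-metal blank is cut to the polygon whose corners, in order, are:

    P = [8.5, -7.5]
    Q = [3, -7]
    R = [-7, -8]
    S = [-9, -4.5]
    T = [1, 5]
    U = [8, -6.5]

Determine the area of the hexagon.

121.125

Apply the shoelace (surveyor's) formula: 2A = Σ (x_i·y_{i+1} − x_{i+1}·y_i), indices taken mod 6.
P→Q: (8.5)(-7) − (3)(-7.5) = -37
Q→R: (3)(-8) − (-7)(-7) = -73
R→S: (-7)(-4.5) − (-9)(-8) = -40.5
S→T: (-9)(5) − (1)(-4.5) = -40.5
T→U: (1)(-6.5) − (8)(5) = -46.5
U→P: (8)(-7.5) − (8.5)(-6.5) = -4.75
Σ = -242.25
Area = |Σ|/2 = 121.125.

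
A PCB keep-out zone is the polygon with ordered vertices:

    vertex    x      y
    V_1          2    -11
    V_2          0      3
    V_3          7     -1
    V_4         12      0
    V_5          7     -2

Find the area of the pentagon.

50

Apply the shoelace (surveyor's) formula: 2A = Σ (x_i·y_{i+1} − x_{i+1}·y_i), indices taken mod 5.
Σ = (6) + (-21) + (12) + (-24) + (-73) = -100
Area = |Σ|/2 = 50.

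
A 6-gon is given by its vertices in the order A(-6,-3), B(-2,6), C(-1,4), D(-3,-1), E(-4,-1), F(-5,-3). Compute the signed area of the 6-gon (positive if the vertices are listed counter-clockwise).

-14

Σ = (-42) + (-2) + (13) + (-1) + (7) + (-3) = -28
Signed area = Σ/2 = -14 (negative ⇒ clockwise traversal).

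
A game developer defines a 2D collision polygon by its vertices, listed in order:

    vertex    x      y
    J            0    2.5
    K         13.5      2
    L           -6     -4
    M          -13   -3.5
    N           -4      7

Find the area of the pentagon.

110.875

Apply the surveyor's formula: 2A = Σ (x_i·y_{i+1} − x_{i+1}·y_i), indices taken mod 5.
Σ = (-33.75) + (-42) + (-31) + (-105) + (-10) = -221.75
Area = |Σ|/2 = 110.875.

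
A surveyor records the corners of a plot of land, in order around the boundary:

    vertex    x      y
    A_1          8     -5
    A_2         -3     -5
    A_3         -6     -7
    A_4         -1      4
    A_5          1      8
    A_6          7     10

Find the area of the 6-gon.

134

Apply the shoelace (surveyor's) formula: 2A = Σ (x_i·y_{i+1} − x_{i+1}·y_i), indices taken mod 6.
Cross-terms: -55, -9, -31, -12, -46, -115  ⇒  Σ = -268
Area = |Σ|/2 = 134.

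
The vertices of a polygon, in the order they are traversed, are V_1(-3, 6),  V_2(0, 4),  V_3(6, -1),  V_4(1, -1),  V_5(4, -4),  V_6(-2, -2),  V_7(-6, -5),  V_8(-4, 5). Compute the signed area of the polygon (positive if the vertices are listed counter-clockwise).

Apply the surveyor's formula: 2A = Σ (x_i·y_{i+1} − x_{i+1}·y_i), indices taken mod 8.
Σ = (-12) + (-24) + (-5) + (0) + (-16) + (-2) + (-50) + (-9) = -118
Signed area = Σ/2 = -59 (negative ⇒ clockwise traversal).

-59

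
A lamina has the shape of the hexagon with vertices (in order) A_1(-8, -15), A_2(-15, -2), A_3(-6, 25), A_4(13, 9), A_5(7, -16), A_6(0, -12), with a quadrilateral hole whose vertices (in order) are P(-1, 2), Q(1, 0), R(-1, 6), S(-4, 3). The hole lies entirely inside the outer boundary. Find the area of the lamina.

Outer boundary:
Σ = (-209) + (-387) + (-379) + (-271) + (-84) + (-96) = -1426
Area = |Σ|/2 = 713.
Hole:
Apply the surveyor's formula: 2A = Σ (x_i·y_{i+1} − x_{i+1}·y_i), indices taken mod 4.
Cross-terms: -2, 6, 21, -5  ⇒  Σ = 20
Area = |Σ|/2 = 10.
Net area = 713 − 10 = 703.

703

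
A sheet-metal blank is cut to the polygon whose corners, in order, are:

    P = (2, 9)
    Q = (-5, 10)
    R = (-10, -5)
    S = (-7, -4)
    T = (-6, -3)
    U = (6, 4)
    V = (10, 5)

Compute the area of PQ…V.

128

Σ = (65) + (125) + (5) + (-3) + (-6) + (-10) + (80) = 256
Area = |Σ|/2 = 128.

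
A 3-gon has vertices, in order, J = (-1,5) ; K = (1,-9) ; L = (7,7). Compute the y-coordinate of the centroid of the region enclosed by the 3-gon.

1

Apply Gauss's area formula. First the cross-terms c_i = x_i·y_{i+1} − x_{i+1}·y_i:
  4, 70, 42  ⇒  2A = 116, A = 58.
Then Σ (y_i + y_{i+1})·c_i = 348, so ȳ = 348 / (6·58) = 1.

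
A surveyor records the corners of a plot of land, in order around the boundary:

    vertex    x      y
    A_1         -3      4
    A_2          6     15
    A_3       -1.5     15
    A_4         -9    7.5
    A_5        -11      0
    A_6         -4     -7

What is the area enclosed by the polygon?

144.875

Apply the shoelace (surveyor's) formula: 2A = Σ (x_i·y_{i+1} − x_{i+1}·y_i), indices taken mod 6.
Σ = (-69) + (112.5) + (123.75) + (82.5) + (77) + (-37) = 289.75
Area = |Σ|/2 = 144.875.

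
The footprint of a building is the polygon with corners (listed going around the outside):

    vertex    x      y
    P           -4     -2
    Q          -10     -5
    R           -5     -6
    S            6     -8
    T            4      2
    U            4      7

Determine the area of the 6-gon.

Apply Gauss's area formula: 2A = Σ (x_i·y_{i+1} − x_{i+1}·y_i), indices taken mod 6.
Cross-terms: 0, 35, 76, 44, 20, 20  ⇒  Σ = 195
Area = |Σ|/2 = 97.5.

97.5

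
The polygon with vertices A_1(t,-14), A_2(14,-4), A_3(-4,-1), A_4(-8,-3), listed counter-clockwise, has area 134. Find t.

Write out the shoelace sum; only the two edges meeting at A_1 involve t:
2·Area = [((-8)·(-14) − t·(-3)) + (t·(-4) − 14·(-14))] + -26
       = -1·t + 282 = 268
⇒ t = 14.

14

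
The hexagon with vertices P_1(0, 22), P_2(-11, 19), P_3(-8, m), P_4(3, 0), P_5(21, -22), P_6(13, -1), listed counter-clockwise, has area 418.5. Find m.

3

Write out the shoelace sum; only the two edges meeting at P_3 involve m:
2·Area = [((-11)·m − (-8)·19) + ((-8)·0 − 3·m)] + 727
       = -14·m + 879 = 837
⇒ m = 3.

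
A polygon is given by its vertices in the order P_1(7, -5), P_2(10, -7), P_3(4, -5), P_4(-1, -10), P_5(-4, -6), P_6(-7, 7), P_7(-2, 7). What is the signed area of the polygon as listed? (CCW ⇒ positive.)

-122

Apply the shoelace (surveyor's) formula: 2A = Σ (x_i·y_{i+1} − x_{i+1}·y_i), indices taken mod 7.
P_1→P_2: (7)(-7) − (10)(-5) = 1
P_2→P_3: (10)(-5) − (4)(-7) = -22
P_3→P_4: (4)(-10) − (-1)(-5) = -45
P_4→P_5: (-1)(-6) − (-4)(-10) = -34
P_5→P_6: (-4)(7) − (-7)(-6) = -70
P_6→P_7: (-7)(7) − (-2)(7) = -35
P_7→P_1: (-2)(-5) − (7)(7) = -39
Σ = -244
Signed area = Σ/2 = -122 (negative ⇒ clockwise traversal).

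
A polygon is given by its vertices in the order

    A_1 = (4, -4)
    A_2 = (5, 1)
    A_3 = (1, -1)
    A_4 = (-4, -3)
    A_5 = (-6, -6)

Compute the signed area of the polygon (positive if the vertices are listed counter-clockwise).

32.5

Apply the shoelace formula: 2A = Σ (x_i·y_{i+1} − x_{i+1}·y_i), indices taken mod 5.
Σ = (24) + (-6) + (-7) + (6) + (48) = 65
Signed area = Σ/2 = 32.5 (positive ⇒ counter-clockwise traversal).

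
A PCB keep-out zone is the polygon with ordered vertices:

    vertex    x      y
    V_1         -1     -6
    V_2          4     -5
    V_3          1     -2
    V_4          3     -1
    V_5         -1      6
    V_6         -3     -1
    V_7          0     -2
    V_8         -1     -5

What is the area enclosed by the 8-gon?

36

Σ = (29) + (-3) + (5) + (17) + (19) + (6) + (-2) + (1) = 72
Area = |Σ|/2 = 36.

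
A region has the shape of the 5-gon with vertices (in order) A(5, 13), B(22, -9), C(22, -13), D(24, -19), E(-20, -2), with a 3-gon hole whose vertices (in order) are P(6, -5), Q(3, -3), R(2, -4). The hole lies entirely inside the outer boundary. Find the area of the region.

Outer boundary:
Cross-terms: -331, -88, -106, -428, -250  ⇒  Σ = -1203
Area = |Σ|/2 = 601.5.
Hole:
Apply the shoelace formula: 2A = Σ (x_i·y_{i+1} − x_{i+1}·y_i), indices taken mod 3.
Σ = (-3) + (-6) + (14) = 5
Area = |Σ|/2 = 2.5.
Net area = 601.5 − 2.5 = 599.

599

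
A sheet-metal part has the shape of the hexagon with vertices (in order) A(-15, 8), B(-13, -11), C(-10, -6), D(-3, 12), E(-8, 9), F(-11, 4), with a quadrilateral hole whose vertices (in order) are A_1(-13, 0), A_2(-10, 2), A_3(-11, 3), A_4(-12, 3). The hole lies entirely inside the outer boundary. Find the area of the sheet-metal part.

Outer boundary:
Σ = (269) + (-32) + (-138) + (69) + (67) + (-28) = 207
Area = |Σ|/2 = 103.5.
Hole:
Apply the shoelace formula: 2A = Σ (x_i·y_{i+1} − x_{i+1}·y_i), indices taken mod 4.
A_1→A_2: (-13)(2) − (-10)(0) = -26
A_2→A_3: (-10)(3) − (-11)(2) = -8
A_3→A_4: (-11)(3) − (-12)(3) = 3
A_4→A_1: (-12)(0) − (-13)(3) = 39
Σ = 8
Area = |Σ|/2 = 4.
Net area = 103.5 − 4 = 99.5.

99.5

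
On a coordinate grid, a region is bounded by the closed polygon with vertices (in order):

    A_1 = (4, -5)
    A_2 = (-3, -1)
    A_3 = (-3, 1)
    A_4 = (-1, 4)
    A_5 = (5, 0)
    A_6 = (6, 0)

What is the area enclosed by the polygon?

43

Σ = (-19) + (-6) + (-11) + (-20) + (0) + (-30) = -86
Area = |Σ|/2 = 43.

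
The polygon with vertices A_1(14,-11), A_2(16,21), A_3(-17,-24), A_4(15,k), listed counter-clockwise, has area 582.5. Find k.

-17

The doubled signed area Σ (x_i y_{i+1} − x_{i+1} y_i) is linear in k.
With k=0 it equals 638; the coefficient of k is -31 (from the two edges through A_4).
So -31·k + 638 = 2·582.5 = 1165 ⇒ k = -17.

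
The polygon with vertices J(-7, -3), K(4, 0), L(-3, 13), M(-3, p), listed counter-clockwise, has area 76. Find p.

10

Write out the shoelace sum; only the two edges meeting at M involve p:
2·Area = [((-3)·p − (-3)·13) + ((-3)·(-3) − (-7)·p)] + 64
       = 4·p + 112 = 152
⇒ p = 10.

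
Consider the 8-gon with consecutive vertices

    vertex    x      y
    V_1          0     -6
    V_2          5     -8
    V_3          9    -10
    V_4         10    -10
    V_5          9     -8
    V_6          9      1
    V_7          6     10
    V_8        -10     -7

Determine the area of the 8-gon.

Apply the shoelace formula: 2A = Σ (x_i·y_{i+1} − x_{i+1}·y_i), indices taken mod 8.
Cross-terms: 30, 22, 10, 10, 81, 84, 58, 60  ⇒  Σ = 355
Area = |Σ|/2 = 177.5.

177.5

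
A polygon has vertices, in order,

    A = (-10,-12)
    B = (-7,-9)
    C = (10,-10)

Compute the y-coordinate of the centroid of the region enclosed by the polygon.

-31/3

Apply the shoelace (surveyor's) formula. First the cross-terms c_i = x_i·y_{i+1} − x_{i+1}·y_i:
  6, 160, -220  ⇒  2A = -54, A = -27.
Then Σ (y_i + y_{i+1})·c_i = 1674, so ȳ = 1674 / (6·(-27)) = -31/3.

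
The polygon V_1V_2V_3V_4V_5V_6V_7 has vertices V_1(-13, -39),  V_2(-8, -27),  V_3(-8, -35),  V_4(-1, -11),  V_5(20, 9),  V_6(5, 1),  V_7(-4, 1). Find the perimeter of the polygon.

142

|V_1V_2| = √((5)² + (12)²) = √169 = 13
|V_2V_3| = √((0)² + (-8)²) = √64 = 8
|V_3V_4| = √((7)² + (24)²) = √625 = 25
|V_4V_5| = √((21)² + (20)²) = √841 = 29
|V_5V_6| = √((-15)² + (-8)²) = √289 = 17
|V_6V_7| = √((-9)² + (0)²) = √81 = 9
|V_7V_1| = √((-9)² + (-40)²) = √1681 = 41
Perimeter = 13 + 8 + 25 + 29 + 17 + 9 + 41 = 142.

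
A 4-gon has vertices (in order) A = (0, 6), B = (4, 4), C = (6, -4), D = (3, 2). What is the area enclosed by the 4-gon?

Apply the shoelace (surveyor's) formula: 2A = Σ (x_i·y_{i+1} − x_{i+1}·y_i), indices taken mod 4.
Σ = (-24) + (-40) + (24) + (18) = -22
Area = |Σ|/2 = 11.

11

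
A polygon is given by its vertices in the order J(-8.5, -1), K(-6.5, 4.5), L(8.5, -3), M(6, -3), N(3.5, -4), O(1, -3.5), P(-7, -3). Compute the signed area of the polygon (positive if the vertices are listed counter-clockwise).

Apply the surveyor's formula: 2A = Σ (x_i·y_{i+1} − x_{i+1}·y_i), indices taken mod 7.
Σ = (-44.75) + (-18.75) + (-7.5) + (-13.5) + (-8.25) + (-27.5) + (-18.5) = -138.75
Signed area = Σ/2 = -69.375 (negative ⇒ clockwise traversal).

-69.375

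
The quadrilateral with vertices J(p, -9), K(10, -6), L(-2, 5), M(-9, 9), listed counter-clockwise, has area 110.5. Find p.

1

Write out the shoelace sum; only the two edges meeting at J involve p:
2·Area = [((-9)·(-9) − p·9) + (p·(-6) − 10·(-9))] + 65
       = -15·p + 236 = 221
⇒ p = 1.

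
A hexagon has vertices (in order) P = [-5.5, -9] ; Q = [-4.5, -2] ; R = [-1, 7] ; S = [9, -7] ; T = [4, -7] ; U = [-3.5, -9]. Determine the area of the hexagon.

Σ = (-29.5) + (-33.5) + (-56) + (-35) + (-60.5) + (-18) = -232.5
Area = |Σ|/2 = 116.25.

116.25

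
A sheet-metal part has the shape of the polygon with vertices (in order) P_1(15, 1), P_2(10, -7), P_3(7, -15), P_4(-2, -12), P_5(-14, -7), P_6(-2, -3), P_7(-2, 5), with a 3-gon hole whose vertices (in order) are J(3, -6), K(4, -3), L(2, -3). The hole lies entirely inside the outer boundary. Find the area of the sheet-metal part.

271.5

Outer boundary:
P_1→P_2: (15)(-7) − (10)(1) = -115
P_2→P_3: (10)(-15) − (7)(-7) = -101
P_3→P_4: (7)(-12) − (-2)(-15) = -114
P_4→P_5: (-2)(-7) − (-14)(-12) = -154
P_5→P_6: (-14)(-3) − (-2)(-7) = 28
P_6→P_7: (-2)(5) − (-2)(-3) = -16
P_7→P_1: (-2)(1) − (15)(5) = -77
Σ = -549
Area = |Σ|/2 = 274.5.
Hole:
Apply the shoelace formula: 2A = Σ (x_i·y_{i+1} − x_{i+1}·y_i), indices taken mod 3.
Cross-terms: 15, -6, -3  ⇒  Σ = 6
Area = |Σ|/2 = 3.
Net area = 274.5 − 3 = 271.5.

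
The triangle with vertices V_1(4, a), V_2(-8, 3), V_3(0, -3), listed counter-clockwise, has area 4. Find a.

-5

Write out the shoelace sum; only the two edges meeting at V_1 involve a:
2·Area = [(0·a − 4·(-3)) + (4·3 − (-8)·a)] + 24
       = 8·a + 48 = 8
⇒ a = -5.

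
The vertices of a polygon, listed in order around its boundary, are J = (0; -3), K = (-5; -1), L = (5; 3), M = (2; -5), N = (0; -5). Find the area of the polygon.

Apply the shoelace formula: 2A = Σ (x_i·y_{i+1} − x_{i+1}·y_i), indices taken mod 5.
Σ = (-15) + (-10) + (-31) + (-10) + (0) = -66
Area = |Σ|/2 = 33.

33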